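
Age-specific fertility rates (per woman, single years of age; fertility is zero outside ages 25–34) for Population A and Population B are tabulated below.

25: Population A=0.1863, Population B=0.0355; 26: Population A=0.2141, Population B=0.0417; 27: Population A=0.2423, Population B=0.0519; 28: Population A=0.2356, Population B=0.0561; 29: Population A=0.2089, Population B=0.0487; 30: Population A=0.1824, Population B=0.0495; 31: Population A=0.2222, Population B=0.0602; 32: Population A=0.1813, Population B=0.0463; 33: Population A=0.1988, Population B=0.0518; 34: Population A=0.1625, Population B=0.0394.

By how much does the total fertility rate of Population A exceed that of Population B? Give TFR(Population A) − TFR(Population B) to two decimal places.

Population A:
  Sum of ASFRs = 0.1863 + 0.2141 + 0.2423 + 0.2356 + 0.2089 + 0.1824 + 0.2222 + 0.1813 + 0.1988 + 0.1625 = 2.0344
  TFR = 2.0344
Population B:
  Sum of ASFRs = 0.0355 + 0.0417 + 0.0519 + 0.0561 + 0.0487 + 0.0495 + 0.0602 + 0.0463 + 0.0518 + 0.0394 = 0.4811
  TFR = 0.4811
Difference = 2.0344 − 0.4811 = 1.5533

1.55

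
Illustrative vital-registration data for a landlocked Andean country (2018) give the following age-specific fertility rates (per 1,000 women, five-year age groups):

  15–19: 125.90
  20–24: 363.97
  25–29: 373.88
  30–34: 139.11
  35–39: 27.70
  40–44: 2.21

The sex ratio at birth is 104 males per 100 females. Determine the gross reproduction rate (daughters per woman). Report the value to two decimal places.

Proportion female at birth = 100 / (100 + 104) = 0.49020.
Sum of ASFRs = 125.90 + 363.97 + 373.88 + 139.11 + 27.70 + 2.21 = 1032.77
TFR = 5 × 1032.77 / 1000 = 5.16385
GRR = 0.49020 × 5.16385 = 2.53132

2.53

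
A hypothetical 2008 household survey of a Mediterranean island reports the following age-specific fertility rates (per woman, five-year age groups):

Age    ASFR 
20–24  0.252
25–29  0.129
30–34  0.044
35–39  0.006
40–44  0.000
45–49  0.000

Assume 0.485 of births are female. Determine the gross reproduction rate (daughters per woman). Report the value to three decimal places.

1.045

Proportion female at birth = 0.485.
Sum of ASFRs = 0.252 + 0.129 + 0.044 + 0.006 + 0.000 + 0.000 = 0.431
TFR = 5 × 0.431 = 2.155
GRR = 0.485 × 2.155 = 1.04518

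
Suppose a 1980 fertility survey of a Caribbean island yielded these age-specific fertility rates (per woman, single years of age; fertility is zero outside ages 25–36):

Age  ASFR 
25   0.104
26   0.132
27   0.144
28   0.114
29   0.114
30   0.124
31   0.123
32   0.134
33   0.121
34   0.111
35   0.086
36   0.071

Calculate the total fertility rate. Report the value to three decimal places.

1.378

Sum of ASFRs = 0.104 + 0.132 + 0.144 + 0.114 + 0.114 + 0.124 + 0.123 + 0.134 + 0.121 + 0.111 + 0.086 + 0.071 = 1.378
TFR = 1.378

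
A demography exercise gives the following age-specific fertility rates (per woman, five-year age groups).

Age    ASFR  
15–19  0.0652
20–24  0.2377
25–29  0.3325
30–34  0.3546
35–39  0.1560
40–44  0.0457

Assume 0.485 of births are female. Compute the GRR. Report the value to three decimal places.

2.890

Proportion female at birth = 0.485.
Sum of ASFRs = 0.0652 + 0.2377 + 0.3325 + 0.3546 + 0.1560 + 0.0457 = 1.1917
TFR = 5 × 1.1917 = 5.9585
GRR = 0.485 × 5.9585 = 2.88987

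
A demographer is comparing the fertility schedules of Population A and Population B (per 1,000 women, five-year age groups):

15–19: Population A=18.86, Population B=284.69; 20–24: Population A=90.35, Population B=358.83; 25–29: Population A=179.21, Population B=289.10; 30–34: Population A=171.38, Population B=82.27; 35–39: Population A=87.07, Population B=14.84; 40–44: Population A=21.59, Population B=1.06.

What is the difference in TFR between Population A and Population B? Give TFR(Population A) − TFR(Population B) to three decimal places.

Population A:
  Sum of ASFRs = 18.86 + 90.35 + 179.21 + 171.38 + 87.07 + 21.59 = 568.46
  TFR = 5 × 568.46 / 1000 = 2.8423
Population B:
  Sum of ASFRs = 284.69 + 358.83 + 289.10 + 82.27 + 14.84 + 1.06 = 1030.79
  TFR = 5 × 1030.79 / 1000 = 5.15395
Difference = 2.8423 − 5.15395 = -2.31165

-2.312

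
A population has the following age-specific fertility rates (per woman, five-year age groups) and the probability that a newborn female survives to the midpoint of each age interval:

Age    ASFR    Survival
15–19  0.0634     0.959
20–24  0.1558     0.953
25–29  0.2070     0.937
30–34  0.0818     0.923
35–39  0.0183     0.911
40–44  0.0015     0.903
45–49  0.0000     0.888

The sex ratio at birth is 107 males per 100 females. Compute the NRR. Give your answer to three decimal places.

1.200

Proportion female at birth = 100 / (100 + 107) = 0.48309.
Each age group contributes 5 × ASFR × survival:
  15–19: 5 × 0.0634 × 0.959 = 0.30400
  20–24: 5 × 0.1558 × 0.953 = 0.74239
  25–29: 5 × 0.2070 × 0.937 = 0.96980
  30–34: 5 × 0.0818 × 0.923 = 0.37751
  35–39: 5 × 0.0183 × 0.911 = 0.08336
  40–44: 5 × 0.0015 × 0.903 = 0.00677
  45–49: 5 × 0.0000 × 0.888 = 0.00000
Sum = 2.48383
NRR = 0.48309 × 2.48383 = 1.19991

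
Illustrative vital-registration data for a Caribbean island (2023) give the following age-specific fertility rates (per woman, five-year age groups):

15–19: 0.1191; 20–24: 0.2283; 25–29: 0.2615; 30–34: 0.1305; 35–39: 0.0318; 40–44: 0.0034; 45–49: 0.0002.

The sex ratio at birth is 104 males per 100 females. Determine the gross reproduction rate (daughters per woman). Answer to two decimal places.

Proportion female at birth = 100 / (100 + 104) = 0.49020.
Sum of ASFRs = 0.1191 + 0.2283 + 0.2615 + 0.1305 + 0.0318 + 0.0034 + 0.0002 = 0.7748
TFR = 5 × 0.7748 = 3.874
GRR = 0.49020 × 3.874 = 1.89903

1.90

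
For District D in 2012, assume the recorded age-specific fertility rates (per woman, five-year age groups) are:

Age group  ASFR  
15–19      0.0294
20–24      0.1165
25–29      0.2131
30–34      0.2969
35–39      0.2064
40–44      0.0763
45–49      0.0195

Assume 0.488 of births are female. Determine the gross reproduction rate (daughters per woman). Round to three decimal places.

2.338

Proportion female at birth = 0.488.
Sum of ASFRs = 0.0294 + 0.1165 + 0.2131 + 0.2969 + 0.2064 + 0.0763 + 0.0195 = 0.9581
TFR = 5 × 0.9581 = 4.7905
GRR = 0.488 × 4.7905 = 2.33776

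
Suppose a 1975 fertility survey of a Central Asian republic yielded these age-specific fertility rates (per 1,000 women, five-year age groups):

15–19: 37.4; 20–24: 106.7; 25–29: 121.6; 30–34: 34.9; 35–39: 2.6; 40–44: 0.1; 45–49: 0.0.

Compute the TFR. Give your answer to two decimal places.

1.52

Sum of ASFRs = 37.4 + 106.7 + 121.6 + 34.9 + 2.6 + 0.1 + 0.0 = 303.3
TFR = 5 × 303.3 / 1000 = 1.5165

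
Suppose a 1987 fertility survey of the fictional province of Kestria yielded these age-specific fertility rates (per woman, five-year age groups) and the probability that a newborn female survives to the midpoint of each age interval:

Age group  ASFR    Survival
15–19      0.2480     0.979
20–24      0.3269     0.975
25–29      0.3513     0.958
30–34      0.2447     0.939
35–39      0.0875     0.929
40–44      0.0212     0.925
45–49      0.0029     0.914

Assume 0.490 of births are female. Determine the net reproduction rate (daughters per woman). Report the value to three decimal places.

3.017

Proportion female at birth = 0.490.
Weighting each age-specific rate by interval width and survival:
  15–19: 5 × 0.2480 × 0.979 = 1.21396
  20–24: 5 × 0.3269 × 0.975 = 1.59364
  25–29: 5 × 0.3513 × 0.958 = 1.68273
  30–34: 5 × 0.2447 × 0.939 = 1.14887
  35–39: 5 × 0.0875 × 0.929 = 0.40644
  40–44: 5 × 0.0212 × 0.925 = 0.09805
  45–49: 5 × 0.0029 × 0.914 = 0.01325
Sum = 6.15694
NRR = 0.490 × 6.15694 = 3.01690
With NRR above 1 the population is above replacement fertility.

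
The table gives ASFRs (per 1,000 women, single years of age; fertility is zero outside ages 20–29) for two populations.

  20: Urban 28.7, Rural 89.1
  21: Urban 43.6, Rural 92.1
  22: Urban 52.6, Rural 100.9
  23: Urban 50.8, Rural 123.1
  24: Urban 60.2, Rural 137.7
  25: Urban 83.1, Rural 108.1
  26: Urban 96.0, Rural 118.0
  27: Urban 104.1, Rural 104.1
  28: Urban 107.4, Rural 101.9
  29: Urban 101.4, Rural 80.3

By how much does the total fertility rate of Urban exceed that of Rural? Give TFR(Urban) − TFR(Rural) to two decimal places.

-0.33

Urban:
  Sum of ASFRs = 28.7 + 43.6 + 52.6 + 50.8 + 60.2 + 83.1 + 96.0 + 104.1 + 107.4 + 101.4 = 727.9
  TFR = 727.9 / 1000 = 0.7279
Rural:
  Sum of ASFRs = 89.1 + 92.1 + 100.9 + 123.1 + 137.7 + 108.1 + 118.0 + 104.1 + 101.9 + 80.3 = 1055.3
  TFR = 1055.3 / 1000 = 1.0553
Difference = 0.7279 − 1.0553 = -0.3274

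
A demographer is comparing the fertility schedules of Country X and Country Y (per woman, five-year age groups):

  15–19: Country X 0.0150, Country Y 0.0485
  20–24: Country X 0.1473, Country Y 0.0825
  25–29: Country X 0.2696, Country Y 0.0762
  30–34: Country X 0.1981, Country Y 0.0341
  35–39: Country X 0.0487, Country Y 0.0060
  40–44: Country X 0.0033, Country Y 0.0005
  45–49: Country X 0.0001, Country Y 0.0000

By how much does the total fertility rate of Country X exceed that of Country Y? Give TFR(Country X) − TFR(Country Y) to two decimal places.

2.17

Country X:
  Sum of ASFRs = 0.0150 + 0.1473 + 0.2696 + 0.1981 + 0.0487 + 0.0033 + 0.0001 = 0.6821
  TFR = 5 × 0.6821 = 3.4105
Country Y:
  Sum of ASFRs = 0.0485 + 0.0825 + 0.0762 + 0.0341 + 0.0060 + 0.0005 + 0.0000 = 0.2478
  TFR = 5 × 0.2478 = 1.239
Difference = 3.4105 − 1.239 = 2.1715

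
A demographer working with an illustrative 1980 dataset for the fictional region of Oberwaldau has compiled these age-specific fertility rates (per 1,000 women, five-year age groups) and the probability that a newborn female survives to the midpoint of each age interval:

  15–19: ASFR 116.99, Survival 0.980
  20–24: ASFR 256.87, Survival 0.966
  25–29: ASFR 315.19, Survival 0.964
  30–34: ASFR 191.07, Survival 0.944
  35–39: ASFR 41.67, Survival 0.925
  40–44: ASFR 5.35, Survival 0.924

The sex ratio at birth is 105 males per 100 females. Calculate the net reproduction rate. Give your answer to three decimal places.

2.172

Proportion female at birth = 100 / (100 + 105) = 0.48780.
Survival-weighted fertility by age (5·fₓ·Sₓ):
  15–19: 5 × 116.99/1000 × 0.980 = 0.57325
  20–24: 5 × 256.87/1000 × 0.966 = 1.24068
  25–29: 5 × 315.19/1000 × 0.964 = 1.51922
  30–34: 5 × 191.07/1000 × 0.944 = 0.90185
  35–39: 5 × 41.67/1000 × 0.925 = 0.19272
  40–44: 5 × 5.35/1000 × 0.924 = 0.02472
Sum = 4.45244
NRR = 0.48780 × 4.45244 = 2.17190
NRR > 1, so each generation more than replaces itself.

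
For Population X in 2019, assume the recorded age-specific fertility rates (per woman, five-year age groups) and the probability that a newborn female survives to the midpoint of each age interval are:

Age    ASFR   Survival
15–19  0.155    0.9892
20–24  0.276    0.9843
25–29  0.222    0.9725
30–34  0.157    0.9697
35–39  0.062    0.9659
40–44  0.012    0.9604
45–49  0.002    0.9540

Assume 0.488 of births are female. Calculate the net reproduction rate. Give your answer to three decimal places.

Proportion female at birth = 0.488.
Weighting each age-specific rate by interval width and survival:
  15–19: 5 × 0.155 × 0.9892 = 0.76663
  20–24: 5 × 0.276 × 0.9843 = 1.35833
  25–29: 5 × 0.222 × 0.9725 = 1.07948
  30–34: 5 × 0.157 × 0.9697 = 0.76121
  35–39: 5 × 0.062 × 0.9659 = 0.29943
  40–44: 5 × 0.012 × 0.9604 = 0.05762
  45–49: 5 × 0.002 × 0.9540 = 0.00954
Sum = 4.33224
NRR = 0.488 × 4.33224 = 2.11413

2.114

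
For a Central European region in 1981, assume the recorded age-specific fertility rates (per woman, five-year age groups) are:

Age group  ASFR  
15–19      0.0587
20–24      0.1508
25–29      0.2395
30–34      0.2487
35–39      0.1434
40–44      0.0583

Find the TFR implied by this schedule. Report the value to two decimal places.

Sum of ASFRs = 0.0587 + 0.1508 + 0.2395 + 0.2487 + 0.1434 + 0.0583 = 0.8994
TFR = 5 × 0.8994 = 4.497

4.50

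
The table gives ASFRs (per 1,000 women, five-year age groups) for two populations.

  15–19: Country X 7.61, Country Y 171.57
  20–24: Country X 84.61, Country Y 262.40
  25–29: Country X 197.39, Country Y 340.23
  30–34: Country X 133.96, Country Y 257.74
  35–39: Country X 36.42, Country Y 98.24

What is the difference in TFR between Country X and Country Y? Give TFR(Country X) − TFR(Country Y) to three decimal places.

Country X:
  Sum of ASFRs = 7.61 + 84.61 + 197.39 + 133.96 + 36.42 = 459.99
  TFR = 5 × 459.99 / 1000 = 2.29995
Country Y:
  Sum of ASFRs = 171.57 + 262.40 + 340.23 + 257.74 + 98.24 = 1130.18
  TFR = 5 × 1130.18 / 1000 = 5.6509
Difference = 2.29995 − 5.6509 = -3.35095

-3.351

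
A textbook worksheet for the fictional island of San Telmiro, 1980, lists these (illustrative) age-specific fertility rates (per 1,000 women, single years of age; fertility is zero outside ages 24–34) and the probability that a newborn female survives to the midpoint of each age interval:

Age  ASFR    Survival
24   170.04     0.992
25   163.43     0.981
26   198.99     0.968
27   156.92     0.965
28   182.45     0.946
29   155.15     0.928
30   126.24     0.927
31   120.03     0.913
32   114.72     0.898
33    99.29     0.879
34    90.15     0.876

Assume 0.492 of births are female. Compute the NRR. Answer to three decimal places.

0.731

Proportion female at birth = 0.492.
Weighting each age-specific rate by interval width and survival:
  24: 1 × 170.04/1000 × 0.992 = 0.16868
  25: 1 × 163.43/1000 × 0.981 = 0.16032
  26: 1 × 198.99/1000 × 0.968 = 0.19262
  27: 1 × 156.92/1000 × 0.965 = 0.15143
  28: 1 × 182.45/1000 × 0.946 = 0.17260
  29: 1 × 155.15/1000 × 0.928 = 0.14398
  30: 1 × 126.24/1000 × 0.927 = 0.11702
  31: 1 × 120.03/1000 × 0.913 = 0.10959
  32: 1 × 114.72/1000 × 0.898 = 0.10302
  33: 1 × 99.29/1000 × 0.879 = 0.08728
  34: 1 × 90.15/1000 × 0.876 = 0.07897
Sum = 1.48551
NRR = 0.492 × 1.48551 = 0.73087
NRR < 1, so the cohort does not fully replace itself.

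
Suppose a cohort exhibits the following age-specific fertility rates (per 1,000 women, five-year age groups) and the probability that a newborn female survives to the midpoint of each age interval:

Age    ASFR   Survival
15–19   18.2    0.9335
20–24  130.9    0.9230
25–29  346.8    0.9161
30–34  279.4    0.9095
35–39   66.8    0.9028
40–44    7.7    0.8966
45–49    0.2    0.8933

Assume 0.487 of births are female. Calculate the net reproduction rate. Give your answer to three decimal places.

Proportion female at birth = 0.487.
Survival-weighted fertility by age (5·fₓ·Sₓ):
  15–19: 5 × 18.2/1000 × 0.9335 = 0.08495
  20–24: 5 × 130.9/1000 × 0.9230 = 0.60410
  25–29: 5 × 346.8/1000 × 0.9161 = 1.58852
  30–34: 5 × 279.4/1000 × 0.9095 = 1.27057
  35–39: 5 × 66.8/1000 × 0.9028 = 0.30154
  40–44: 5 × 7.7/1000 × 0.8966 = 0.03452
  45–49: 5 × 0.2/1000 × 0.8933 = 0.00089
Sum = 3.88509
NRR = 0.487 × 3.88509 = 1.89204
With NRR above 1 the population is above replacement fertility.

1.892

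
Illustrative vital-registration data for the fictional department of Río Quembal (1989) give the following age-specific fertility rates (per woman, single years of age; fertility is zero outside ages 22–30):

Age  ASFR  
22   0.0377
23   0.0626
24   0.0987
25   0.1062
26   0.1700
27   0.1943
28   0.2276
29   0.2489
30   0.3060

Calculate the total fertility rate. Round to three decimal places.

Sum of ASFRs = 0.0377 + 0.0626 + 0.0987 + 0.1062 + 0.1700 + 0.1943 + 0.2276 + 0.2489 + 0.3060 = 1.4520
TFR = 1.452

1.452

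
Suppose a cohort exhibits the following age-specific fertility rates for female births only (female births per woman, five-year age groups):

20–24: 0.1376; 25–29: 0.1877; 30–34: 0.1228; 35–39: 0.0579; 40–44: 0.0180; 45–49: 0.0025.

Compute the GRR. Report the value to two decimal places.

2.63

Sum of female ASFRs = 0.1376 + 0.1877 + 0.1228 + 0.0579 + 0.0180 + 0.0025 = 0.5265
GRR = 5 × 0.5265 = 2.6325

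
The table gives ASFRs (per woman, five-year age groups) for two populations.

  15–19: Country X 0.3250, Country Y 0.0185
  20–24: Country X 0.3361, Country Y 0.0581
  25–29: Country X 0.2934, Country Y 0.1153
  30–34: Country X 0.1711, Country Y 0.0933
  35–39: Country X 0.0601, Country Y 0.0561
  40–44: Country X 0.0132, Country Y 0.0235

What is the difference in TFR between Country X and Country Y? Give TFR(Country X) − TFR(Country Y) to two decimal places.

4.17

Country X:
  Sum of ASFRs = 0.3250 + 0.3361 + 0.2934 + 0.1711 + 0.0601 + 0.0132 = 1.1989
  TFR = 5 × 1.1989 = 5.9945
Country Y:
  Sum of ASFRs = 0.0185 + 0.0581 + 0.1153 + 0.0933 + 0.0561 + 0.0235 = 0.3648
  TFR = 5 × 0.3648 = 1.824
Difference = 5.9945 − 1.824 = 4.1705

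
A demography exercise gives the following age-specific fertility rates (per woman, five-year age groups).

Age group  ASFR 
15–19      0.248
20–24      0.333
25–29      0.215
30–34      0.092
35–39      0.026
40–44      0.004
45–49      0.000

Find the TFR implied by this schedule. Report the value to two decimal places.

4.59

Sum of ASFRs = 0.248 + 0.333 + 0.215 + 0.092 + 0.026 + 0.004 + 0.000 = 0.918
TFR = 5 × 0.918 = 4.59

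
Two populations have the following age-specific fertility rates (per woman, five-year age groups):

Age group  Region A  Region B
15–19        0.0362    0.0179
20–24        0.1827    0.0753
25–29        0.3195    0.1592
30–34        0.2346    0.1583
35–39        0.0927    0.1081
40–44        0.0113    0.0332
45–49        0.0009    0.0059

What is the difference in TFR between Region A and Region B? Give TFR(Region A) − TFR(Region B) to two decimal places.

Region A:
  Sum of ASFRs = 0.0362 + 0.1827 + 0.3195 + 0.2346 + 0.0927 + 0.0113 + 0.0009 = 0.8779
  TFR = 5 × 0.8779 = 4.3895
Region B:
  Sum of ASFRs = 0.0179 + 0.0753 + 0.1592 + 0.1583 + 0.1081 + 0.0332 + 0.0059 = 0.5579
  TFR = 5 × 0.5579 = 2.7895
Difference = 4.3895 − 2.7895 = 1.6

1.60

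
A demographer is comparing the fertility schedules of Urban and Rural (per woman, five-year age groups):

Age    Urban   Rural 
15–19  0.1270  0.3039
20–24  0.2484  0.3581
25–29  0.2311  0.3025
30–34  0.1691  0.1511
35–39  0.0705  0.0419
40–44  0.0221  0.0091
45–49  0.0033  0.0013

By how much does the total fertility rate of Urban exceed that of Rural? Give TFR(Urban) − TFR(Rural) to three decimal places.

-1.482

Urban:
  Sum of ASFRs = 0.1270 + 0.2484 + 0.2311 + 0.1691 + 0.0705 + 0.0221 + 0.0033 = 0.8715
  TFR = 5 × 0.8715 = 4.3575
Rural:
  Sum of ASFRs = 0.3039 + 0.3581 + 0.3025 + 0.1511 + 0.0419 + 0.0091 + 0.0013 = 1.1679
  TFR = 5 × 1.1679 = 5.8395
Difference = 4.3575 − 5.8395 = -1.482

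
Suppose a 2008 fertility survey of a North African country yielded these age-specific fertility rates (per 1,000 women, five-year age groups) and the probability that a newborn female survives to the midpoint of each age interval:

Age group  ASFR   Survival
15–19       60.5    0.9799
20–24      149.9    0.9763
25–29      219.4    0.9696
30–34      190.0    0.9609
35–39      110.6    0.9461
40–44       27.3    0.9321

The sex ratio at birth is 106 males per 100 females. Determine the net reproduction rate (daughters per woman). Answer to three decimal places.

1.774

Proportion female at birth = 100 / (100 + 106) = 0.48544.
Weighting each age-specific rate by interval width and survival:
  15–19: 5 × 60.5/1000 × 0.9799 = 0.29642
  20–24: 5 × 149.9/1000 × 0.9763 = 0.73174
  25–29: 5 × 219.4/1000 × 0.9696 = 1.06365
  30–34: 5 × 190.0/1000 × 0.9609 = 0.91286
  35–39: 5 × 110.6/1000 × 0.9461 = 0.52319
  40–44: 5 × 27.3/1000 × 0.9321 = 0.12723
Sum = 3.65509
NRR = 0.48544 × 3.65509 = 1.77433
An NRR exceeding 1 indicates intrinsic growth under these rates.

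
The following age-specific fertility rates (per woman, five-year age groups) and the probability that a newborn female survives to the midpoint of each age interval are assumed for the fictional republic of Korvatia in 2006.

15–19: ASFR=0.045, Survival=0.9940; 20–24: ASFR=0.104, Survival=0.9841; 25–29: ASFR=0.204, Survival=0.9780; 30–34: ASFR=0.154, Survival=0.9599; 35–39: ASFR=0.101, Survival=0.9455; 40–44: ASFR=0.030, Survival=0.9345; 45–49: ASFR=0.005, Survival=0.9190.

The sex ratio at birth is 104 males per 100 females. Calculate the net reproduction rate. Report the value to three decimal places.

1.526

Proportion female at birth = 100 / (100 + 104) = 0.49020.
Survival-weighted fertility by age (5·fₓ·Sₓ):
  15–19: 5 × 0.045 × 0.9940 = 0.22365
  20–24: 5 × 0.104 × 0.9841 = 0.51173
  25–29: 5 × 0.204 × 0.9780 = 0.99756
  30–34: 5 × 0.154 × 0.9599 = 0.73912
  35–39: 5 × 0.101 × 0.9455 = 0.47748
  40–44: 5 × 0.030 × 0.9345 = 0.14018
  45–49: 5 × 0.005 × 0.9190 = 0.02298
Sum = 3.11270
NRR = 0.49020 × 3.11270 = 1.52585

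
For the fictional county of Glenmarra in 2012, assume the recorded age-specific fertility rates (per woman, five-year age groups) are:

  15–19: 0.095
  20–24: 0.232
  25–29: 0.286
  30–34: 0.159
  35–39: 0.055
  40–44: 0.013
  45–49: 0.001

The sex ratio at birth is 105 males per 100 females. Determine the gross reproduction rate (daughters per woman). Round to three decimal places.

Proportion female at birth = 100 / (100 + 105) = 0.48780.
Sum of ASFRs = 0.095 + 0.232 + 0.286 + 0.159 + 0.055 + 0.013 + 0.001 = 0.841
TFR = 5 × 0.841 = 4.205
GRR = 0.48780 × 4.205 = 2.05120

2.051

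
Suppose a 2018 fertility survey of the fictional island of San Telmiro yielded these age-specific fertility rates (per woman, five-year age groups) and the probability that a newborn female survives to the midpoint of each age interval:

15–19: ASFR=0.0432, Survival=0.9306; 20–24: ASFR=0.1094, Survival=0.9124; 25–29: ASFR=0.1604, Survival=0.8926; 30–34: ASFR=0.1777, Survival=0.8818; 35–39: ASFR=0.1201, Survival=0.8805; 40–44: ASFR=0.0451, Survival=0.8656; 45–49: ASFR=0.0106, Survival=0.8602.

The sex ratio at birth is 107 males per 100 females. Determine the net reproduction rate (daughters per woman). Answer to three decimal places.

Proportion female at birth = 100 / (100 + 107) = 0.48309.
Weighting each age-specific rate by interval width and survival:
  15–19: 5 × 0.0432 × 0.9306 = 0.20101
  20–24: 5 × 0.1094 × 0.9124 = 0.49908
  25–29: 5 × 0.1604 × 0.8926 = 0.71587
  30–34: 5 × 0.1777 × 0.8818 = 0.78348
  35–39: 5 × 0.1201 × 0.8805 = 0.52874
  40–44: 5 × 0.0451 × 0.8656 = 0.19519
  45–49: 5 × 0.0106 × 0.8602 = 0.04559
Sum = 2.96896
NRR = 0.48309 × 2.96896 = 1.43427
With NRR above 1 the population is above replacement fertility.

1.434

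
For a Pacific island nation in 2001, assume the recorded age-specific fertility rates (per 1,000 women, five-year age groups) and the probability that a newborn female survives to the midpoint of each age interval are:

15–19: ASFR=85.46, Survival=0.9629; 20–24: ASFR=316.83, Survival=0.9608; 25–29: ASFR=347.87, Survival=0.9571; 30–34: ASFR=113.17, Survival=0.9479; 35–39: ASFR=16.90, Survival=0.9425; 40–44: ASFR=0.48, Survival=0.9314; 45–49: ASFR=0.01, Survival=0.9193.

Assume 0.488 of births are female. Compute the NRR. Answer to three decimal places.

2.058

Proportion female at birth = 0.488.
Survival-weighted fertility by age (5·fₓ·Sₓ):
  15–19: 5 × 85.46/1000 × 0.9629 = 0.41145
  20–24: 5 × 316.83/1000 × 0.9608 = 1.52205
  25–29: 5 × 347.87/1000 × 0.9571 = 1.66473
  30–34: 5 × 113.17/1000 × 0.9479 = 0.53637
  35–39: 5 × 16.90/1000 × 0.9425 = 0.07964
  40–44: 5 × 0.48/1000 × 0.9314 = 0.00224
  45–49: 5 × 0.01/1000 × 0.9193 = 0.00005
Sum = 4.21653
NRR = 0.488 × 4.21653 = 2.05767
An NRR exceeding 1 indicates intrinsic growth under these rates.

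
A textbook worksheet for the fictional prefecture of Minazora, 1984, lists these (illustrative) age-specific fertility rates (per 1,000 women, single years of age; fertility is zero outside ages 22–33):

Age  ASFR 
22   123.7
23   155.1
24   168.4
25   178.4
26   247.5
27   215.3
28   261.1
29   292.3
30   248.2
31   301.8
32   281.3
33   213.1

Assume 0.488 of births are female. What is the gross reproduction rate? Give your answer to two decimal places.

1.31

Proportion female at birth = 0.488.
Sum of ASFRs = 123.7 + 155.1 + 168.4 + 178.4 + 247.5 + 215.3 + 261.1 + 292.3 + 248.2 + 301.8 + 281.3 + 213.1 = 2686.2
TFR = 2686.2 / 1000 = 2.6862
GRR = 0.488 × 2.6862 = 1.31087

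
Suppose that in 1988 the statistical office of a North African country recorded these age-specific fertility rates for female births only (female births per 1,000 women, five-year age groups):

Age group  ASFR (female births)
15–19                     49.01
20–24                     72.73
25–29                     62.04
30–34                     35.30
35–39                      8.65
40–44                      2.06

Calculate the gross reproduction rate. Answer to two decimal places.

Sum of female ASFRs = 49.01 + 72.73 + 62.04 + 35.30 + 8.65 + 2.06 = 229.79
GRR = 5 × 229.79 / 1000 = 1.14895

1.15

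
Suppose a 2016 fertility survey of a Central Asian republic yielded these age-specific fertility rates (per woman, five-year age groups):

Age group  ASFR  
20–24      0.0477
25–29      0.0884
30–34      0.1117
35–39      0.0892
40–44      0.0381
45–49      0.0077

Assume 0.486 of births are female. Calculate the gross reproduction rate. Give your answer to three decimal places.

Proportion female at birth = 0.486.
Sum of ASFRs = 0.0477 + 0.0884 + 0.1117 + 0.0892 + 0.0381 + 0.0077 = 0.3828
TFR = 5 × 0.3828 = 1.914
GRR = 0.486 × 1.914 = 0.93020

0.930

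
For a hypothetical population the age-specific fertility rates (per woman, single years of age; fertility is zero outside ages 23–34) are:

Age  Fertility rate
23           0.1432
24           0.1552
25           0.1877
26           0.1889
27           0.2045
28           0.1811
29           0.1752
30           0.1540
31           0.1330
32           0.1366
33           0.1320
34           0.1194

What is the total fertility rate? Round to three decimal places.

Sum of ASFRs = 0.1432 + 0.1552 + 0.1877 + 0.1889 + 0.2045 + 0.1811 + 0.1752 + 0.1540 + 0.1330 + 0.1366 + 0.1320 + 0.1194 = 1.9108
TFR = 1.9108

1.911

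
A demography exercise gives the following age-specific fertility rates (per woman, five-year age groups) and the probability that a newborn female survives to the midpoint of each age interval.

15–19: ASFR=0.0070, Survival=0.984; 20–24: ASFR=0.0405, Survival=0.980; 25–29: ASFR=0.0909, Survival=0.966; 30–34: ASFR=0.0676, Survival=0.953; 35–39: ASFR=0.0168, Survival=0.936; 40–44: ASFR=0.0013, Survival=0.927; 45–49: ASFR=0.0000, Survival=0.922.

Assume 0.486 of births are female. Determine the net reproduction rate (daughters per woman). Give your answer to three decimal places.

0.524

Proportion female at birth = 0.486.
Survival-weighted fertility by age (5·fₓ·Sₓ):
  15–19: 5 × 0.0070 × 0.984 = 0.03444
  20–24: 5 × 0.0405 × 0.980 = 0.19845
  25–29: 5 × 0.0909 × 0.966 = 0.43905
  30–34: 5 × 0.0676 × 0.953 = 0.32211
  35–39: 5 × 0.0168 × 0.936 = 0.07862
  40–44: 5 × 0.0013 × 0.927 = 0.00603
  45–49: 5 × 0.0000 × 0.922 = 0.00000
Sum = 1.07870
NRR = 0.486 × 1.07870 = 0.52425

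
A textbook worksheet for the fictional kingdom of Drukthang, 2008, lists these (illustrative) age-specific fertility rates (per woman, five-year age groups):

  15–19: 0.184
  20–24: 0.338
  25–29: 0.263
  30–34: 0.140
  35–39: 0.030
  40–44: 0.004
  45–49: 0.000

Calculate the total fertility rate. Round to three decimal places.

4.795

Sum of ASFRs = 0.184 + 0.338 + 0.263 + 0.140 + 0.030 + 0.004 + 0.000 = 0.959
TFR = 5 × 0.959 = 4.795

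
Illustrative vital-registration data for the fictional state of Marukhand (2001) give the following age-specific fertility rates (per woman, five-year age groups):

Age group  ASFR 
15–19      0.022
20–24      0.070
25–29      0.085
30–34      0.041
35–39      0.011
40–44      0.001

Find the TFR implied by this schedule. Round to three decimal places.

Sum of ASFRs = 0.022 + 0.070 + 0.085 + 0.041 + 0.011 + 0.001 = 0.230
TFR = 5 × 0.230 = 1.15

1.150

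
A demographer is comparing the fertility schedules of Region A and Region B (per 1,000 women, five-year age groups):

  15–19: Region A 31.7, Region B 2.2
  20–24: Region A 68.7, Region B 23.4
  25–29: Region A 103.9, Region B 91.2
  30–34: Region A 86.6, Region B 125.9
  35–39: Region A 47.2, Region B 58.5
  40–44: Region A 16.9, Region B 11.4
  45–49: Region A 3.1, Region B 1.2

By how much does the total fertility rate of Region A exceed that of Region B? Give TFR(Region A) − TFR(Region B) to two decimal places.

0.22

Region A:
  Sum of ASFRs = 31.7 + 68.7 + 103.9 + 86.6 + 47.2 + 16.9 + 3.1 = 358.1
  TFR = 5 × 358.1 / 1000 = 1.7905
Region B:
  Sum of ASFRs = 2.2 + 23.4 + 91.2 + 125.9 + 58.5 + 11.4 + 1.2 = 313.8
  TFR = 5 × 313.8 / 1000 = 1.569
Difference = 1.7905 − 1.569 = 0.2215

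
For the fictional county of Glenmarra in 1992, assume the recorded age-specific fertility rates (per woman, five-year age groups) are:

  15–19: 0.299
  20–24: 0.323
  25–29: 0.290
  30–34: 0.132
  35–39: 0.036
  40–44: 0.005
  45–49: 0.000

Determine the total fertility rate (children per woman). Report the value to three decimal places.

5.425

Sum of ASFRs = 0.299 + 0.323 + 0.290 + 0.132 + 0.036 + 0.005 + 0.000 = 1.085
TFR = 5 × 1.085 = 5.425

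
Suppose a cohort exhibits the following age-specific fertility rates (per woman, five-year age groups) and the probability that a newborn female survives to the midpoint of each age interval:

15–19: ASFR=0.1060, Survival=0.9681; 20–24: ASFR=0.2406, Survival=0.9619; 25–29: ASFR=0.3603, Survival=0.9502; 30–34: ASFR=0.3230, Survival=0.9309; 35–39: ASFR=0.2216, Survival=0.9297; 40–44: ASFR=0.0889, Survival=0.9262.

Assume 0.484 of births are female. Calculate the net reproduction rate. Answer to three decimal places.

Proportion female at birth = 0.484.
Weighting each age-specific rate by interval width and survival:
  15–19: 5 × 0.1060 × 0.9681 = 0.51309
  20–24: 5 × 0.2406 × 0.9619 = 1.15717
  25–29: 5 × 0.3603 × 0.9502 = 1.71179
  30–34: 5 × 0.3230 × 0.9309 = 1.50340
  35–39: 5 × 0.2216 × 0.9297 = 1.03011
  40–44: 5 × 0.0889 × 0.9262 = 0.41170
Sum = 6.32726
NRR = 0.484 × 6.32726 = 3.06239
With NRR above 1 the population is above replacement fertility.

3.062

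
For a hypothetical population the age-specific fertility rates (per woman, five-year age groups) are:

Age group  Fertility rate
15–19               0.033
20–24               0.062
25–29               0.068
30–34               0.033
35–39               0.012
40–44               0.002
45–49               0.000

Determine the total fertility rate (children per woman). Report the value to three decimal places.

1.050

Sum of ASFRs = 0.033 + 0.062 + 0.068 + 0.033 + 0.012 + 0.002 + 0.000 = 0.210
TFR = 5 × 0.210 = 1.05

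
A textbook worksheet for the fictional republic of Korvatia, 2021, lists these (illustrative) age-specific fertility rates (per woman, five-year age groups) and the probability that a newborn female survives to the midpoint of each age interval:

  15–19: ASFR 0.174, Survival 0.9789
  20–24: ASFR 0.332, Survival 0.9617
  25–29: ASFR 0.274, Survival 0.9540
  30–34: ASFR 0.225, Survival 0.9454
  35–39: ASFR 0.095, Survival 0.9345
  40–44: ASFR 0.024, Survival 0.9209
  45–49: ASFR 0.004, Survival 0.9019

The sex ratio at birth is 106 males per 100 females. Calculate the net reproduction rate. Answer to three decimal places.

Proportion female at birth = 100 / (100 + 106) = 0.48544.
Each age group contributes 5 × ASFR × survival:
  15–19: 5 × 0.174 × 0.9789 = 0.85164
  20–24: 5 × 0.332 × 0.9617 = 1.59642
  25–29: 5 × 0.274 × 0.9540 = 1.30698
  30–34: 5 × 0.225 × 0.9454 = 1.06358
  35–39: 5 × 0.095 × 0.9345 = 0.44389
  40–44: 5 × 0.024 × 0.9209 = 0.11051
  45–49: 5 × 0.004 × 0.9019 = 0.01804
Sum = 5.39106
NRR = 0.48544 × 5.39106 = 2.61704

2.617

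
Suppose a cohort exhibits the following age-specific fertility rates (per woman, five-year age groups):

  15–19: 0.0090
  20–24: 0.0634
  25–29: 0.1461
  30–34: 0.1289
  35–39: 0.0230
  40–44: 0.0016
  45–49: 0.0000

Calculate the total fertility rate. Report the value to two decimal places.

1.86

Sum of ASFRs = 0.0090 + 0.0634 + 0.1461 + 0.1289 + 0.0230 + 0.0016 + 0.0000 = 0.3720
TFR = 5 × 0.3720 = 1.86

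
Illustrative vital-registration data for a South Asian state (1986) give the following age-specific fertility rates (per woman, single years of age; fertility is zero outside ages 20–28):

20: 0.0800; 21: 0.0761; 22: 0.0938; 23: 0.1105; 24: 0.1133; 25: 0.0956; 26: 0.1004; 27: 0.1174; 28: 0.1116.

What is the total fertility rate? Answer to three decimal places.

Sum of ASFRs = 0.0800 + 0.0761 + 0.0938 + 0.1105 + 0.1133 + 0.0956 + 0.1004 + 0.1174 + 0.1116 = 0.8987
TFR = 0.8987

0.899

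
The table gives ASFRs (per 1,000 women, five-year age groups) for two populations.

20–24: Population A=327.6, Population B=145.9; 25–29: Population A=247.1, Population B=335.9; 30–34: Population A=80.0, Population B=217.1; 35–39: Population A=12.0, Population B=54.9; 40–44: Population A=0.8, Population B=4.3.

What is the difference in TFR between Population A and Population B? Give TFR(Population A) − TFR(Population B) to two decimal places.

Population A:
  Sum of ASFRs = 327.6 + 247.1 + 80.0 + 12.0 + 0.8 = 667.5
  TFR = 5 × 667.5 / 1000 = 3.3375
Population B:
  Sum of ASFRs = 145.9 + 335.9 + 217.1 + 54.9 + 4.3 = 758.1
  TFR = 5 × 758.1 / 1000 = 3.7905
Difference = 3.3375 − 3.7905 = -0.453

-0.45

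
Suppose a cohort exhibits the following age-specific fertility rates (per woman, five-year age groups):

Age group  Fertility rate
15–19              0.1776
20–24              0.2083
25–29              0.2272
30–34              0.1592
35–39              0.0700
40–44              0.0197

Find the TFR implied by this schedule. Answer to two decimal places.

Sum of ASFRs = 0.1776 + 0.2083 + 0.2272 + 0.1592 + 0.0700 + 0.0197 = 0.8620
TFR = 5 × 0.8620 = 4.31

4.31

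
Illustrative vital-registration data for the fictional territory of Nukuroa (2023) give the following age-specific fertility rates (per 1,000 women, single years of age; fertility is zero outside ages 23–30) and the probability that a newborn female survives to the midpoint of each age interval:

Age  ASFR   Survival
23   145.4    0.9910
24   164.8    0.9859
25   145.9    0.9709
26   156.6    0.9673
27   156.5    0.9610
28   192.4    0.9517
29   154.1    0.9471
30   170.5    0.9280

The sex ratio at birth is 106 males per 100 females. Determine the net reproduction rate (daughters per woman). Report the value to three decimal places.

Proportion female at birth = 100 / (100 + 106) = 0.48544.
Survival-weighted fertility by age (1·fₓ·Sₓ):
  23: 1 × 145.4/1000 × 0.9910 = 0.14409
  24: 1 × 164.8/1000 × 0.9859 = 0.16248
  25: 1 × 145.9/1000 × 0.9709 = 0.14165
  26: 1 × 156.6/1000 × 0.9673 = 0.15148
  27: 1 × 156.5/1000 × 0.9610 = 0.15040
  28: 1 × 192.4/1000 × 0.9517 = 0.18311
  29: 1 × 154.1/1000 × 0.9471 = 0.14595
  30: 1 × 170.5/1000 × 0.9280 = 0.15822
Sum = 1.23738
NRR = 0.48544 × 1.23738 = 0.60067

0.601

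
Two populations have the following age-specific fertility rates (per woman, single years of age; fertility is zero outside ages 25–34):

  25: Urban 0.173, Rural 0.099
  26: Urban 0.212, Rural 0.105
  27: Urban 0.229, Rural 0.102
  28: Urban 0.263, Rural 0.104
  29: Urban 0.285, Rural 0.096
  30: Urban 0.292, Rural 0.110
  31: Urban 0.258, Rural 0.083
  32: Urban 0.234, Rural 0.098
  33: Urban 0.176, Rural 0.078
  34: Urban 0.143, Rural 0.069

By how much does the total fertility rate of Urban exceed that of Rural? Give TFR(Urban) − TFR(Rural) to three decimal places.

1.321

Urban:
  Sum of ASFRs = 0.173 + 0.212 + 0.229 + 0.263 + 0.285 + 0.292 + 0.258 + 0.234 + 0.176 + 0.143 = 2.265
  TFR = 2.265
Rural:
  Sum of ASFRs = 0.099 + 0.105 + 0.102 + 0.104 + 0.096 + 0.110 + 0.083 + 0.098 + 0.078 + 0.069 = 0.944
  TFR = 0.944
Difference = 2.265 − 0.944 = 1.321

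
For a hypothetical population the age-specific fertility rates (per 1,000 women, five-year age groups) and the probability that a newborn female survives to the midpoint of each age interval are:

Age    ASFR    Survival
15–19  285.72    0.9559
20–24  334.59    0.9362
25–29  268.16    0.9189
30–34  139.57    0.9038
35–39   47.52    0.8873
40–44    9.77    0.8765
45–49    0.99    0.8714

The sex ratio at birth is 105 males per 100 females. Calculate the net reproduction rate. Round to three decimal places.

Proportion female at birth = 100 / (100 + 105) = 0.48780.
Survival-weighted fertility by age (5·fₓ·Sₓ):
  15–19: 5 × 285.72/1000 × 0.9559 = 1.36560
  20–24: 5 × 334.59/1000 × 0.9362 = 1.56622
  25–29: 5 × 268.16/1000 × 0.9189 = 1.23206
  30–34: 5 × 139.57/1000 × 0.9038 = 0.63072
  35–39: 5 × 47.52/1000 × 0.8873 = 0.21082
  40–44: 5 × 9.77/1000 × 0.8765 = 0.04282
  45–49: 5 × 0.99/1000 × 0.8714 = 0.00431
Sum = 5.05255
NRR = 0.48780 × 5.05255 = 2.46463

2.465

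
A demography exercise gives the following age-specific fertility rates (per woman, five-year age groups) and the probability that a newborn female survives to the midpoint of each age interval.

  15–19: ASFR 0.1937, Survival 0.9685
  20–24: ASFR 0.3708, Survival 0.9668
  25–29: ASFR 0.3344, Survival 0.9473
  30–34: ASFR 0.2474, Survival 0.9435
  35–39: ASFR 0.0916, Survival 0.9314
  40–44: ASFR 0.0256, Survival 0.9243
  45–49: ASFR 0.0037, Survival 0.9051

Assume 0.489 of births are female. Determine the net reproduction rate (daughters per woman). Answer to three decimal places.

2.955

Proportion female at birth = 0.489.
Per-age-group product (5 × ASFR × survival probability):
  15–19: 5 × 0.1937 × 0.9685 = 0.93799
  20–24: 5 × 0.3708 × 0.9668 = 1.79245
  25–29: 5 × 0.3344 × 0.9473 = 1.58389
  30–34: 5 × 0.2474 × 0.9435 = 1.16711
  35–39: 5 × 0.0916 × 0.9314 = 0.42658
  40–44: 5 × 0.0256 × 0.9243 = 0.11831
  45–49: 5 × 0.0037 × 0.9051 = 0.01674
Sum = 6.04307
NRR = 0.489 × 6.04307 = 2.95506
An NRR exceeding 1 indicates intrinsic growth under these rates.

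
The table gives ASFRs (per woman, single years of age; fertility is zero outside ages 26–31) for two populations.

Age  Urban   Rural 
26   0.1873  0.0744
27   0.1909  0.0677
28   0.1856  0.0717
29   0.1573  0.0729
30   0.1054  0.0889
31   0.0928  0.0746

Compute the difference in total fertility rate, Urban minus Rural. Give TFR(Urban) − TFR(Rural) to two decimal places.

0.47

Urban:
  Sum of ASFRs = 0.1873 + 0.1909 + 0.1856 + 0.1573 + 0.1054 + 0.0928 = 0.9193
  TFR = 0.9193
Rural:
  Sum of ASFRs = 0.0744 + 0.0677 + 0.0717 + 0.0729 + 0.0889 + 0.0746 = 0.4502
  TFR = 0.4502
Difference = 0.9193 − 0.4502 = 0.4691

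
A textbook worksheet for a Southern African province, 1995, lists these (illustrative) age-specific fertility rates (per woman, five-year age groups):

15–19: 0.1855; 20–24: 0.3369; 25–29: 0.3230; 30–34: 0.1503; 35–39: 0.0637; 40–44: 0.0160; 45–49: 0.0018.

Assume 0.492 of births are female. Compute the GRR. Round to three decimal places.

2.650

Proportion female at birth = 0.492.
Sum of ASFRs = 0.1855 + 0.3369 + 0.3230 + 0.1503 + 0.0637 + 0.0160 + 0.0018 = 1.0772
TFR = 5 × 1.0772 = 5.386
GRR = 0.492 × 5.386 = 2.64991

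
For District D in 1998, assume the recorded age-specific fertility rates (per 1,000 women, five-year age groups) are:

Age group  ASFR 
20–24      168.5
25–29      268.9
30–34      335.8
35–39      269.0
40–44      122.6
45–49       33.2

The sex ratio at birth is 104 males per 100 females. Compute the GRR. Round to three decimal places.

2.936

Proportion female at birth = 100 / (100 + 104) = 0.49020.
Sum of ASFRs = 168.5 + 268.9 + 335.8 + 269.0 + 122.6 + 33.2 = 1198.0
TFR = 5 × 1198.0 / 1000 = 5.99
GRR = 0.49020 × 5.99 = 2.93630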